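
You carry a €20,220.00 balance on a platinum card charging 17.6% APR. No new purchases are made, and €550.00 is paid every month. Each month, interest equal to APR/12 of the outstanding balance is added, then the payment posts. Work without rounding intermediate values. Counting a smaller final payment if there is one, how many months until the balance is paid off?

54 payments

Monthly rate r = 17.6%/12 = 1.46667% = 0.0146667.
Recurrence: B ← B·(1+r) − €550.00.
Month 1: interest €296.56; balance after payment €19,966.56.
Month 2: interest €292.84; balance after payment €19,709.40.
Closed form: n = −ln(1 − rB₀/P)/ln(1+r) = −ln(0.4608)/ln(1.01467) ≈ 53.213, so the balance reaches zero during payment 54.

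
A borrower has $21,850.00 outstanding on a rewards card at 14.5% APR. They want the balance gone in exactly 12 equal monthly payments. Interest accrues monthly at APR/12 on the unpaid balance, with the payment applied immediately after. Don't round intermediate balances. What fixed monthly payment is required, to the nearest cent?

$1,966.99

Monthly rate r = 14.5%/12 = 1.20833% = 0.0120833.
Level-payment amortization: P = B₀·r / (1 − (1+r)^(−n)) = 21850.00·0.0120833 / (1 − 1.01208^(−12)).
Denominator 1 − (1+r)^(−12) = 0.134225634.
P = 264.021 / 0.134225634 ≈ 1966.99.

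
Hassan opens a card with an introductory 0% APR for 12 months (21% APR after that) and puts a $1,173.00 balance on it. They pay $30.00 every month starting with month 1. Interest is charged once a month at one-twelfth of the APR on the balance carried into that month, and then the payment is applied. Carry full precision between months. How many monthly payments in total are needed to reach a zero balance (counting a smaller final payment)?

50 payments

Promo months 1–12 at r₀ = 0%/12 = 0; months 13+ at r₁ = 21%/12 = 0.0175.
After month 12 (no interest yet): B = $1,173.00 − 12·$30.00 = $813.00.
Then at r₁ with $30.00/mo: n₂ = −ln(1 − r₁·B/P)/ln(1+r₁) ≈ 37.06 → 38 more payments.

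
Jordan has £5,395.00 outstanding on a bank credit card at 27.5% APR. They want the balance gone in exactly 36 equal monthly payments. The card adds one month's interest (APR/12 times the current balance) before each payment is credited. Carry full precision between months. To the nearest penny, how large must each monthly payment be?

£221.70

Monthly rate r = 27.5%/12 = 2.29167% = 0.0229167.
Level-payment amortization: P = B₀·r / (1 − (1+r)^(−n)) = 5395.00·0.0229167 / (1 − 1.02292^(−36)).
Denominator 1 − (1+r)^(−36) = 0.557665484.
P = 123.635 / 0.557665484 ≈ 221.70.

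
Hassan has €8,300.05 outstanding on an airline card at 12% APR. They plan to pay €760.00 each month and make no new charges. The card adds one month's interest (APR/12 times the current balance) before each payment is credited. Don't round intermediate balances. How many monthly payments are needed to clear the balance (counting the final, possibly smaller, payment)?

Monthly rate r = 12%/12 = 1% = 0.01.
Recurrence: B ← B·(1+r) − €760.00.
Month 1: interest €83.00; balance after payment €7,623.05.
Month 2: interest €76.23; balance after payment €6,939.28.
Closed form: n = −ln(1 − rB₀/P)/ln(1+r) = −ln(0.89079)/ln(1.01) ≈ 11.623, so the balance reaches zero during payment 12.

12 payments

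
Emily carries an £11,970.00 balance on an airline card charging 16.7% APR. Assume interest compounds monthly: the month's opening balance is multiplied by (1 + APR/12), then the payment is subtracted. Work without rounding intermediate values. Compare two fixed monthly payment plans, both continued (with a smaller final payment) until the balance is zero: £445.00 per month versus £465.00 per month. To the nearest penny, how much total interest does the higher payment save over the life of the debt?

£176.18

Monthly rate r = 16.7%/12 = 1.39167% = 0.0139167.
At £445.00/mo: n = ⌈−ln(1 − rB₀/P)/ln(1+r)⌉ = 34 payments (last £414.55); total interest = total paid − £11,970.00 = £3,129.55.
At £465.00/mo: 33 payments (last £43.37); total interest £2,953.37.
Interest saved = £3,129.55 − £2,953.37 = £176.18.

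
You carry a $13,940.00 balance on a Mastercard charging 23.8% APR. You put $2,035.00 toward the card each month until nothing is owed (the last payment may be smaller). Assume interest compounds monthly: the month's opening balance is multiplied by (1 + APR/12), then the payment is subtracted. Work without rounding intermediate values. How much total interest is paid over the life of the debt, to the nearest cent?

$1,195.53

Monthly rate r = 23.8%/12 = 1.98333% = 0.0198333.
Payoff takes n = ⌈−ln(1 − rB₀/P)/ln(1+r)⌉ = ⌈7.435⌉ = 8 payments; the last is $890.53.
Total paid = 7·$2,035.00 + $890.53 = $15,135.53.
Total interest = total paid − principal = $15,135.53 − $13,940.00 = $1,195.53.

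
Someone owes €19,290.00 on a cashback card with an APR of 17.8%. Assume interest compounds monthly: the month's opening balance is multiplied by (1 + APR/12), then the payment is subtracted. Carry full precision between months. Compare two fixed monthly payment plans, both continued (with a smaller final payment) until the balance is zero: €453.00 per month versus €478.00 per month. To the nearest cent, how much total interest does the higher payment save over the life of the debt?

Monthly rate r = 17.8%/12 = 1.48333% = 0.0148333.
At €453.00/mo: n = ⌈−ln(1 − rB₀/P)/ln(1+r)⌉ = 68 payments (last €374.97); total interest = total paid − €19,290.00 = €11,435.97.
At €478.00/mo: 62 payments (last €474.98); total interest €10,342.98.
Interest saved = €11,435.97 − €10,342.98 = €1,092.99.

€1,092.99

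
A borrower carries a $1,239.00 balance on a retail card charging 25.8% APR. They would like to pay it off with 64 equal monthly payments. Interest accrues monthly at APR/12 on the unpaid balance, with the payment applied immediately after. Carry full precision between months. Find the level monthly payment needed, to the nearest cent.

$35.82

Monthly rate r = 25.8%/12 = 2.15% = 0.0215.
Level-payment amortization: P = B₀·r / (1 − (1+r)^(−n)) = 1239.00·0.0215 / (1 − 1.0215^(−64)).
Denominator 1 − (1+r)^(−64) = 0.743702566.
P = 26.6385 / 0.743702566 ≈ 35.82.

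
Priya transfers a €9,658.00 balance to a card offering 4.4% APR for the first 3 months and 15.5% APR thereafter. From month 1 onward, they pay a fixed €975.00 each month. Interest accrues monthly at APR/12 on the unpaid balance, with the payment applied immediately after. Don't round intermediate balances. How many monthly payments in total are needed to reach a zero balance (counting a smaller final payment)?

11 payments

Promo months 1–3 at r₀ = 4.4%/12 = 0.00366667; months 4+ at r₁ = 15.5%/12 = 0.0129167.
After month 3: iterate B ← B·(1+r₀) − €975.00 for 3 months → €6,828.89.
Then at r₁ with €975.00/mo: n₂ = −ln(1 − r₁·B/P)/ln(1+r₁) ≈ 7.39 → 8 more payments.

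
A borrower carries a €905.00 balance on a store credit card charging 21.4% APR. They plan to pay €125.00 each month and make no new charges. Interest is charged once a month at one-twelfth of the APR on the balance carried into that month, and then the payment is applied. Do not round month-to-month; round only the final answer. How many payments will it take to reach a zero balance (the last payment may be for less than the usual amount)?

8 payments

Monthly rate r = 21.4%/12 = 1.78333% = 0.0178333.
Recurrence: B ← B·(1+r) − €125.00.
Month 1: interest €16.14; balance after payment €796.14.
Month 2: interest €14.20; balance after payment €685.34.
Closed form: n = −ln(1 − rB₀/P)/ln(1+r) = −ln(0.87089)/ln(1.01783) ≈ 7.821, so the balance reaches zero during payment 8.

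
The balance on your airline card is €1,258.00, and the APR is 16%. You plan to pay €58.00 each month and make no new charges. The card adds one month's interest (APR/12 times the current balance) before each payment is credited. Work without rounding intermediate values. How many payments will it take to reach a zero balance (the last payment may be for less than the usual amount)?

Monthly rate r = 16%/12 = 1.33333% = 0.0133333.
Recurrence: B ← B·(1+r) − €58.00.
Month 1: interest €16.77; balance after payment €1,216.77.
Month 2: interest €16.22; balance after payment €1,175.00.
Closed form: n = −ln(1 − rB₀/P)/ln(1+r) = −ln(0.7108)/ln(1.01333) ≈ 25.772, so the balance reaches zero during payment 26.

26 months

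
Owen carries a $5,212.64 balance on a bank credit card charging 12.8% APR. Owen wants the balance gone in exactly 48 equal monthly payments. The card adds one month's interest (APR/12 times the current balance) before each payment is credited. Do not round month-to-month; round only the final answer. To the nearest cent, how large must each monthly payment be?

Monthly rate r = 12.8%/12 = 1.06667% = 0.0106667.
Level-payment amortization: P = B₀·r / (1 − (1+r)^(−n)) = 5212.64·0.0106667 / (1 − 1.01067^(−48)).
Denominator 1 − (1+r)^(−48) = 0.399077075.
P = 55.6015 / 0.399077075 ≈ 139.33.

$139.33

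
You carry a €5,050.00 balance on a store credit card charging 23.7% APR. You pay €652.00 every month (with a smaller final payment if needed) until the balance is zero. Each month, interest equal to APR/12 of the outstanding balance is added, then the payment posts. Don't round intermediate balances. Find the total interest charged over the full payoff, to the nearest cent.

Monthly rate r = 23.7%/12 = 1.975% = 0.01975.
Payoff takes n = ⌈−ln(1 − rB₀/P)/ln(1+r)⌉ = ⌈8.489⌉ = 9 payments; the last is €320.34.
Total paid = 8·€652.00 + €320.34 = €5,536.34.
Total interest = total paid − principal = €5,536.34 − €5,050.00 = €486.34.

€486.34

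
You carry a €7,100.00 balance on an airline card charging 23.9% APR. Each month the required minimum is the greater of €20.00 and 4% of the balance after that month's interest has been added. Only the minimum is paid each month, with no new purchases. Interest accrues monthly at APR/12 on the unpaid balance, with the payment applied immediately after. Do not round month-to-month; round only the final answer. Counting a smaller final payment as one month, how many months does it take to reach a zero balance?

161 months

Monthly rate r = 23.9%/12 = 1.99167% = 0.0199167.
While 4% of the post-interest balance exceeds €20.00, each month B ← (B·(1+r))·(1 − 0.04), i.e. B shrinks by the factor (1+r)·0.96 = 0.97912.
This holds for months 1–127. Entering month 128 the balance is €486.88; 4% of the post-interest balance is now below €20.00, so the flat €20.00 minimum applies from here.
From month 128 a fixed €20.00 at rate r clears €486.88 in 34 more payments. Total: 127 + 34 = 161 months.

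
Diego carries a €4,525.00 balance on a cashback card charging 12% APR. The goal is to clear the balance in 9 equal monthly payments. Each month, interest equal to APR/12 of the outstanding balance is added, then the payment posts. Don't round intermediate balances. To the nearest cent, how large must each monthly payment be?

€528.25

Monthly rate r = 12%/12 = 1% = 0.01.
Level-payment amortization: P = B₀·r / (1 − (1+r)^(−n)) = 4525.00·0.01 / (1 − 1.01^(−9)).
Denominator 1 − (1+r)^(−9) = 0.0856601758.
P = 45.25 / 0.0856601758 ≈ 528.25.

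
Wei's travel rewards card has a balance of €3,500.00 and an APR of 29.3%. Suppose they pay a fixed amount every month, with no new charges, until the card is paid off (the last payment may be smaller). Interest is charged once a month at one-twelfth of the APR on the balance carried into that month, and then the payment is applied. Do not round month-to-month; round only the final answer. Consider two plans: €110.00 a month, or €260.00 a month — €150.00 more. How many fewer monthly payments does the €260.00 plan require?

46 fewer payments

Monthly rate r = 29.3%/12 = 2.44167% = 0.0244167.
At €110.00/mo: n = ⌈−ln(1 − rB₀/P)/ln(1+r)⌉ = 63 payments (last €20.54); total interest = total paid − €3,500.00 = €3,340.54.
At €260.00/mo: 17 payments (last €135.99); total interest €795.99.
Payments saved = 63 − 17 = 46.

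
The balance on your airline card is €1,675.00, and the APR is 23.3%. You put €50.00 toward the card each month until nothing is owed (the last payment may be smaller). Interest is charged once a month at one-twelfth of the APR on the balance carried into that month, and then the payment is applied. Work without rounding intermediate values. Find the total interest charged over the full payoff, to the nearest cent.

€1,058.08

Monthly rate r = 23.3%/12 = 1.94167% = 0.0194167.
Payoff takes n = ⌈−ln(1 − rB₀/P)/ln(1+r)⌉ = ⌈54.659⌉ = 55 payments; the last is €33.08.
Total paid = 54·€50.00 + €33.08 = €2,733.08.
Total interest = total paid − principal = €2,733.08 − €1,675.00 = €1,058.08.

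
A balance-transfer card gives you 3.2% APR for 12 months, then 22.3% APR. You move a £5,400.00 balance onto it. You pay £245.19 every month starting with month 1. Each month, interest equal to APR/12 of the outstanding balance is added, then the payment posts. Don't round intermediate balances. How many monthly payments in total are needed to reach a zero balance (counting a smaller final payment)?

24 payments

Promo months 1–12 at r₀ = 3.2%/12 = 0.00266667; months 13+ at r₁ = 22.3%/12 = 0.0185833.
After month 12: iterate B ← B·(1+r₀) − £245.19 for 12 months → £2,589.54.
Then at r₁ with £245.19/mo: n₂ = −ln(1 − r₁·B/P)/ln(1+r₁) ≈ 11.87 → 12 more payments.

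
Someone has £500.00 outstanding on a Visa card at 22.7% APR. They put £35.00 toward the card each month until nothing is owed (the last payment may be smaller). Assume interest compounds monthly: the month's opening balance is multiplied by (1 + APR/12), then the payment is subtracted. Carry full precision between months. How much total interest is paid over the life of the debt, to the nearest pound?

£88

Monthly rate r = 22.7%/12 = 1.89167% = 0.0189167.
Payoff takes n = ⌈−ln(1 − rB₀/P)/ln(1+r)⌉ = ⌈16.811⌉ = 17 payments; the last is £28.43.
Total paid = 16·£35.00 + £28.43 = £588.43.
Total interest = total paid − principal = £588.43 − £500.00 = £88.43.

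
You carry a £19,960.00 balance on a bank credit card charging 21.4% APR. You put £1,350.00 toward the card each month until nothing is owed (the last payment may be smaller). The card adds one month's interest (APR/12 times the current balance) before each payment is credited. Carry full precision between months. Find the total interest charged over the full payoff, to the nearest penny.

Monthly rate r = 21.4%/12 = 1.78333% = 0.0178333.
Payoff takes n = ⌈−ln(1 − rB₀/P)/ln(1+r)⌉ = ⌈17.316⌉ = 18 payments; the last is £428.79.
Total paid = 17·£1,350.00 + £428.79 = £23,378.79.
Total interest = total paid − principal = £23,378.79 − £19,960.00 = £3,418.79.

£3,418.79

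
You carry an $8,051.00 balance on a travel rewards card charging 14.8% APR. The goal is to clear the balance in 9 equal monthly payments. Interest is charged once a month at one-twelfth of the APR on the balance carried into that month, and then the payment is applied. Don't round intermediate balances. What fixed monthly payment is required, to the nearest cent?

$950.62

Monthly rate r = 14.8%/12 = 1.23333% = 0.0123333.
Level-payment amortization: P = B₀·r / (1 − (1+r)^(−n)) = 8051.00·0.0123333 / (1 − 1.01233^(−9)).
Denominator 1 − (1+r)^(−9) = 0.10445345.
P = 99.2957 / 0.10445345 ≈ 950.62.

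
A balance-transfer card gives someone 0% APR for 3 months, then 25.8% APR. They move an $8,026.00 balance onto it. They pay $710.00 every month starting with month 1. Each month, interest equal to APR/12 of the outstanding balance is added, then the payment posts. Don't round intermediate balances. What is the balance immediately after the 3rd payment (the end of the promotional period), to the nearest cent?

Promo months 1–3 at r₀ = 0%/12 = 0; months 4+ at r₁ = 25.8%/12 = 0.0215.
After month 3 (no interest yet): B = $8,026.00 − 3·$710.00 = $5,896.00.

$5,896.00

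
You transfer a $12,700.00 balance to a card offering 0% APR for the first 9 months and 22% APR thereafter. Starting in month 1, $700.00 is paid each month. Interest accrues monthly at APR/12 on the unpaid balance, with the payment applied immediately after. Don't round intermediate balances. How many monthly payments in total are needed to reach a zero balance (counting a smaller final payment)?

Promo months 1–9 at r₀ = 0%/12 = 0; months 10+ at r₁ = 22%/12 = 0.0183333.
After month 9 (no interest yet): B = $12,700.00 − 9·$700.00 = $6,400.00.
Then at r₁ with $700.00/mo: n₂ = −ln(1 − r₁·B/P)/ln(1+r₁) ≈ 10.10 → 11 more payments.

20 payments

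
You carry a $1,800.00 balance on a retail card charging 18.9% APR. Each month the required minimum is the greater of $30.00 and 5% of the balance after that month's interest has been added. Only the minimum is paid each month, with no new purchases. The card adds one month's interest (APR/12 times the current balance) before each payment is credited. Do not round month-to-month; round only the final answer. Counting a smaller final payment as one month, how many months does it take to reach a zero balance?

Monthly rate r = 18.9%/12 = 1.575% = 0.01575.
While 5% of the post-interest balance exceeds $30.00, each month B ← (B·(1+r))·(1 − 0.05), i.e. B shrinks by the factor (1+r)·0.95 = 0.96496.
This holds for months 1–32. Entering month 33 the balance is $574.92; 5% of the post-interest balance is now below $30.00, so the flat $30.00 minimum applies from here.
From month 33 a fixed $30.00 at rate r clears $574.92 in 23 more payments. Total: 32 + 23 = 55 months.

55 months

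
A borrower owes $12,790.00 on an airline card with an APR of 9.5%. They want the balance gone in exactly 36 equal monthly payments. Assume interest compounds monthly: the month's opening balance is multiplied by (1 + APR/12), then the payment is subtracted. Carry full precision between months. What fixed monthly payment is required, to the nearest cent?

Monthly rate r = 9.5%/12 = 0.791667% = 0.00791667.
Level-payment amortization: P = B₀·r / (1 − (1+r)^(−n)) = 12790.00·0.00791667 / (1 − 1.00792^(−36)).
Denominator 1 − (1+r)^(−36) = 0.247141357.
P = 101.254 / 0.247141357 ≈ 409.70.

$409.70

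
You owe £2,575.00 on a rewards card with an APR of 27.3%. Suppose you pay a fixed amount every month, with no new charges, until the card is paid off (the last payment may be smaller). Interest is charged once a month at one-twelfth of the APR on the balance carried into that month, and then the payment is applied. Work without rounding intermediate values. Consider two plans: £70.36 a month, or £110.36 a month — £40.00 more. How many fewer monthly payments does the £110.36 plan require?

46 fewer payments

Monthly rate r = 27.3%/12 = 2.275% = 0.02275.
At £70.36/mo: n = ⌈−ln(1 − rB₀/P)/ln(1+r)⌉ = 80 payments (last £32.15); total interest = total paid − £2,575.00 = £3,015.59.
At £110.36/mo: 34 payments (last £71.08); total interest £1,137.96.
Payments saved = 80 − 34 = 46.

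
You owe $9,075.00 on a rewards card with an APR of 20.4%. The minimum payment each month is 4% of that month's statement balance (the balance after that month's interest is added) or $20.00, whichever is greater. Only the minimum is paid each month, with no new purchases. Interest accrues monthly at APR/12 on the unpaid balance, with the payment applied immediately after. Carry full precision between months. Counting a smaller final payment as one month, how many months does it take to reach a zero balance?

154 months

Monthly rate r = 20.4%/12 = 1.7% = 0.017.
While 4% of the post-interest balance exceeds $20.00, each month B ← (B·(1+r))·(1 − 0.04), i.e. B shrinks by the factor (1+r)·0.96 = 0.97632.
This holds for months 1–122. Entering month 123 the balance is $487.63; 4% of the post-interest balance is now below $20.00, so the flat $20.00 minimum applies from here.
From month 123 a fixed $20.00 at rate r clears $487.63 in 32 more payments. Total: 122 + 32 = 154 months.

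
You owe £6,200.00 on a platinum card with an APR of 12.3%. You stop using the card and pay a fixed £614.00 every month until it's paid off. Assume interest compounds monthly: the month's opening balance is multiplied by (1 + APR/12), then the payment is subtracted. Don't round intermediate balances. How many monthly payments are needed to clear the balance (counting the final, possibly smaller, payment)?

11 payments

Monthly rate r = 12.3%/12 = 1.025% = 0.01025.
Recurrence: B ← B·(1+r) − £614.00.
Month 1: interest £63.55; balance after payment £5,649.55.
Month 2: interest £57.91; balance after payment £5,093.46.
Closed form: n = −ln(1 − rB₀/P)/ln(1+r) = −ln(0.8965)/ln(1.01025) ≈ 10.714, so the balance reaches zero during payment 11.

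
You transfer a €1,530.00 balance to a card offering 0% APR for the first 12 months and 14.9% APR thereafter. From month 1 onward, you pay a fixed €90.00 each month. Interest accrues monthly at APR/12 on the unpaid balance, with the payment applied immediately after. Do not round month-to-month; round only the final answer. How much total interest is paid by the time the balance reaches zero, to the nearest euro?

Promo months 1–12 at r₀ = 0%/12 = 0; months 13+ at r₁ = 14.9%/12 = 0.0124167.
After month 12 (no interest yet): B = €1,530.00 − 12·€90.00 = €450.00.
Then at r₁ with €90.00/mo: n₂ = −ln(1 − r₁·B/P)/ln(1+r₁) ≈ 5.19 → 6 more payments.
Total paid = 17·€90.00 + €17.54 = €1,547.54; interest = €1,547.54 − €1,530.00 = €17.54.

€18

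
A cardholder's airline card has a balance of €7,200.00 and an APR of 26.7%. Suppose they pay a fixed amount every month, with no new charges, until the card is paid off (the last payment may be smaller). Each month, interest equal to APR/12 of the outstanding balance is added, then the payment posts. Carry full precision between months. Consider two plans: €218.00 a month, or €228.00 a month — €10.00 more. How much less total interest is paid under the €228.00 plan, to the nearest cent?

Monthly rate r = 26.7%/12 = 2.225% = 0.02225.
At €218.00/mo: n = ⌈−ln(1 − rB₀/P)/ln(1+r)⌉ = 61 payments (last €71.27); total interest = total paid − €7,200.00 = €5,951.27.
At €228.00/mo: 56 payments (last €25.62); total interest €5,365.62.
Interest saved = €5,951.27 − €5,365.62 = €585.65.

€585.65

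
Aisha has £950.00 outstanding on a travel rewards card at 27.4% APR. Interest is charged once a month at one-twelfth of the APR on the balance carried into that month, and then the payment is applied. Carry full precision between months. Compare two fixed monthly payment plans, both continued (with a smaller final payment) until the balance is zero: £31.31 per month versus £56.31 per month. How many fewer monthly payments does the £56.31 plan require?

31 fewer payments

Monthly rate r = 27.4%/12 = 2.28333% = 0.0228333.
At £31.31/mo: n = ⌈−ln(1 − rB₀/P)/ln(1+r)⌉ = 53 payments (last £8.79); total interest = total paid − £950.00 = £686.91.
At £56.31/mo: 22 payments (last £31.04); total interest £263.55.
Payments saved = 53 − 22 = 31.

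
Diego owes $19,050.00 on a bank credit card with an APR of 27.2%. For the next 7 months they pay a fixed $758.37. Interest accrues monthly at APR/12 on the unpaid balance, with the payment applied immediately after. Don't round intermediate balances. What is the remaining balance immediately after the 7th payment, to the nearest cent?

Monthly rate r = 27.2%/12 = 2.26667% = 0.0226667.
Each month: B ← B·(1+r) − $758.37.
Month 1: interest $431.80; balance after payment $18,723.43.
Month 2: interest $424.40; balance after payment $18,389.46.
Month 3: interest $416.83; balance after payment $18,047.92.
Month 4: interest $409.09; balance after payment $17,698.63.
Month 5: interest $401.17; balance after payment $17,341.43.
Month 6: interest $393.07; balance after payment $16,976.13.
Month 7: interest $384.79; balance after payment $16,602.56.

$16,602.56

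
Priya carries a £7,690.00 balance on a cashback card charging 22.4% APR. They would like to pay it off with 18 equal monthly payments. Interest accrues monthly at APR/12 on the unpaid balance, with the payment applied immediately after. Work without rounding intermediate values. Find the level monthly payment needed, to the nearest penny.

£506.95

Monthly rate r = 22.4%/12 = 1.86667% = 0.0186667.
Level-payment amortization: P = B₀·r / (1 − (1+r)^(−n)) = 7690.00·0.0186667 / (1 − 1.01867^(−18)).
Denominator 1 − (1+r)^(−18) = 0.283159908.
P = 143.547 / 0.283159908 ≈ 506.95.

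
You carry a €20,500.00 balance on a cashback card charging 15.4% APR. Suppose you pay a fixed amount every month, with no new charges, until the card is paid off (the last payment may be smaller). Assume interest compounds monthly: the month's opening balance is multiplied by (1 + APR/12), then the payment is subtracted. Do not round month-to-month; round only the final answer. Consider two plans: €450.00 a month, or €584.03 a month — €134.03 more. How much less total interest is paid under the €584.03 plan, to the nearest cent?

Monthly rate r = 15.4%/12 = 1.28333% = 0.0128333.
At €450.00/mo: n = ⌈−ln(1 − rB₀/P)/ln(1+r)⌉ = 69 payments (last €405.04); total interest = total paid − €20,500.00 = €10,505.04.
At €584.03/mo: 47 payments (last €554.36); total interest €6,919.74.
Interest saved = €10,505.04 − €6,919.74 = €3,585.30.

€3,585.30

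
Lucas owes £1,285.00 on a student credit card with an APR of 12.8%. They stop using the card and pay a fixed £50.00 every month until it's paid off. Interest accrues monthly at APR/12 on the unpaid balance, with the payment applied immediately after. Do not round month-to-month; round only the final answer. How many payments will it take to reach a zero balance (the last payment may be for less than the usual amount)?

31 payments

Monthly rate r = 12.8%/12 = 1.06667% = 0.0106667.
Recurrence: B ← B·(1+r) − £50.00.
Month 1: interest £13.71; balance after payment £1,248.71.
Month 2: interest £13.32; balance after payment £1,212.03.
Closed form: n = −ln(1 − rB₀/P)/ln(1+r) = −ln(0.72587)/ln(1.01067) ≈ 30.196, so the balance reaches zero during payment 31.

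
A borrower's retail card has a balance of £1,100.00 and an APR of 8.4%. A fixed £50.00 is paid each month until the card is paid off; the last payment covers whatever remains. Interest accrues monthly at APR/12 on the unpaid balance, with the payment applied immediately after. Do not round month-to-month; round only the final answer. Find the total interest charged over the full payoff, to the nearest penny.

£98.72

Monthly rate r = 8.4%/12 = 0.7% = 0.007.
Payoff takes n = ⌈−ln(1 − rB₀/P)/ln(1+r)⌉ = ⌈23.974⌉ = 24 payments; the last is £48.72.
Total paid = 23·£50.00 + £48.72 = £1,198.72.
Total interest = total paid − principal = £1,198.72 − £1,100.00 = £98.72.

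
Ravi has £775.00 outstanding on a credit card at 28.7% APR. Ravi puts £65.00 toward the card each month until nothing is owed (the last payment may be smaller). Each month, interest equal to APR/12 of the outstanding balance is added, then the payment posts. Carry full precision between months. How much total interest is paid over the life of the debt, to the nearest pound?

£148

Monthly rate r = 28.7%/12 = 2.39167% = 0.0239167.
Payoff takes n = ⌈−ln(1 − rB₀/P)/ln(1+r)⌉ = ⌈14.203⌉ = 15 payments; the last is £13.34.
Total paid = 14·£65.00 + £13.34 = £923.34.
Total interest = total paid − principal = £923.34 − £775.00 = £148.34.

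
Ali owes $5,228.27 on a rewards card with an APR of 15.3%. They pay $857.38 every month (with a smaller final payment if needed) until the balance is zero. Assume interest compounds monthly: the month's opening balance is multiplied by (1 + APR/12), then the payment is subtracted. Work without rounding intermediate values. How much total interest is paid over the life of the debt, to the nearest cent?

Monthly rate r = 15.3%/12 = 1.275% = 0.01275.
Payoff takes n = ⌈−ln(1 − rB₀/P)/ln(1+r)⌉ = ⌈6.388⌉ = 7 payments; the last is $334.34.
Total paid = 6·$857.38 + $334.34 = $5,478.62.
Total interest = total paid − principal = $5,478.62 − $5,228.27 = $250.35.

$250.35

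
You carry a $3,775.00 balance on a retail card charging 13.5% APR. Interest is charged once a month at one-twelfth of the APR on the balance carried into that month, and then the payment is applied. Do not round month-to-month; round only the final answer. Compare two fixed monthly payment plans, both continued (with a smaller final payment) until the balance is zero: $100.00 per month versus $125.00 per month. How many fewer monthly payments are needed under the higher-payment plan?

Monthly rate r = 13.5%/12 = 1.125% = 0.01125.
At $100.00/mo: n = ⌈−ln(1 − rB₀/P)/ln(1+r)⌉ = 50 payments (last $41.88); total interest = total paid − $3,775.00 = $1,166.88.
At $125.00/mo: 38 payments (last $13.60); total interest $863.60.
Payments saved = 50 − 38 = 12.

12 fewer payments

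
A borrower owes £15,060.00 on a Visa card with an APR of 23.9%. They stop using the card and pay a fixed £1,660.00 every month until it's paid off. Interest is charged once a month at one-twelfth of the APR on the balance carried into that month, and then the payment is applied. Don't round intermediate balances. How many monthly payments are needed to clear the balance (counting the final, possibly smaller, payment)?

Monthly rate r = 23.9%/12 = 1.99167% = 0.0199167.
Recurrence: B ← B·(1+r) − £1,660.00.
Month 1: interest £299.94; balance after payment £13,699.94.
Month 2: interest £272.86; balance after payment £12,312.80.
Closed form: n = −ln(1 − rB₀/P)/ln(1+r) = −ln(0.81931)/ln(1.01992) ≈ 10.106, so the balance reaches zero during payment 11.

11 months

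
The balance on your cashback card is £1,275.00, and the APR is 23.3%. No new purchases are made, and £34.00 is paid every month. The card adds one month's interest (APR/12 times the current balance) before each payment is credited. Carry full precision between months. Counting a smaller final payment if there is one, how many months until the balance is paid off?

68 months

Monthly rate r = 23.3%/12 = 1.94167% = 0.0194167.
Recurrence: B ← B·(1+r) − £34.00.
Month 1: interest £24.76; balance after payment £1,265.76.
Month 2: interest £24.58; balance after payment £1,256.33.
Closed form: n = −ln(1 − rB₀/P)/ln(1+r) = −ln(0.27187)/ln(1.01942) ≈ 67.726, so the balance reaches zero during payment 68.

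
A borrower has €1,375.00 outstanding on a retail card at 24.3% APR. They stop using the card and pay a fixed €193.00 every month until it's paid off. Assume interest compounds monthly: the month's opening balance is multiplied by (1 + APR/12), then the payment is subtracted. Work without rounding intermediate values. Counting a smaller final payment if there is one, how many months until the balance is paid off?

8 payments

Monthly rate r = 24.3%/12 = 2.025% = 0.02025.
Recurrence: B ← B·(1+r) − €193.00.
Month 1: interest €27.84; balance after payment €1,209.84.
Month 2: interest €24.50; balance after payment €1,041.34.
Closed form: n = −ln(1 − rB₀/P)/ln(1+r) = −ln(0.85573)/ln(1.02025) ≈ 7.771, so the balance reaches zero during payment 8.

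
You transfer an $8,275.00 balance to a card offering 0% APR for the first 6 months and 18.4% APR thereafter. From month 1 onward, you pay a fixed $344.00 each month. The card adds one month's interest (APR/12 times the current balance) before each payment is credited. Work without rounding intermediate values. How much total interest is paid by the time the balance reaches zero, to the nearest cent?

Promo months 1–6 at r₀ = 0%/12 = 0; months 7+ at r₁ = 18.4%/12 = 0.0153333.
After month 6 (no interest yet): B = $8,275.00 − 6·$344.00 = $6,211.00.
Then at r₁ with $344.00/mo: n₂ = −ln(1 − r₁·B/P)/ln(1+r₁) ≈ 21.30 → 22 more payments.
Total paid = 27·$344.00 + $104.04 = $9,392.04; interest = $9,392.04 − $8,275.00 = $1,117.04.

$1,117.04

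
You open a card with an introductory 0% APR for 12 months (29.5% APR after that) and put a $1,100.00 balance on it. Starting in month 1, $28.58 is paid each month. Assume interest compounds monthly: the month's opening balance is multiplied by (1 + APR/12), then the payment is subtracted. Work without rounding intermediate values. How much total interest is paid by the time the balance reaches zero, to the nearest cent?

Promo months 1–12 at r₀ = 0%/12 = 0; months 13+ at r₁ = 29.5%/12 = 0.0245833.
After month 12 (no interest yet): B = $1,100.00 − 12·$28.58 = $757.04.
Then at r₁ with $28.58/mo: n₂ = −ln(1 − r₁·B/P)/ln(1+r₁) ≈ 43.37 → 44 more payments.
Total paid = 55·$28.58 + $10.54 = $1,582.44; interest = $1,582.44 − $1,100.00 = $482.44.

$482.44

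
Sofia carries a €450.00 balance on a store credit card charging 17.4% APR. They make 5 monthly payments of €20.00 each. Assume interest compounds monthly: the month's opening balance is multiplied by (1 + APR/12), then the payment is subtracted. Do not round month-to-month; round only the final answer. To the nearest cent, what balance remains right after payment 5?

€380.64

Monthly rate r = 17.4%/12 = 1.45% = 0.0145.
Each month: B ← B·(1+r) − €20.00.
Month 1: interest €6.52; balance after payment €436.52.
Month 2: interest €6.33; balance after payment €422.85.
Month 3: interest €6.13; balance after payment €408.99.
Month 4: interest €5.93; balance after payment €394.92.
Month 5: interest €5.73; balance after payment €380.64.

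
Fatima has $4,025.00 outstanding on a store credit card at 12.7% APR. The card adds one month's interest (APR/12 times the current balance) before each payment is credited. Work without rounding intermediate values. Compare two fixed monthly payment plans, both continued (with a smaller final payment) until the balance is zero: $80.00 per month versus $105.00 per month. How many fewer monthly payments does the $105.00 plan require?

23 fewer payments

Monthly rate r = 12.7%/12 = 1.05833% = 0.0105833.
At $80.00/mo: n = ⌈−ln(1 − rB₀/P)/ln(1+r)⌉ = 73 payments (last $17.58); total interest = total paid − $4,025.00 = $1,752.58.
At $105.00/mo: 50 payments (last $45.05); total interest $1,165.05.
Payments saved = 73 − 50 = 23.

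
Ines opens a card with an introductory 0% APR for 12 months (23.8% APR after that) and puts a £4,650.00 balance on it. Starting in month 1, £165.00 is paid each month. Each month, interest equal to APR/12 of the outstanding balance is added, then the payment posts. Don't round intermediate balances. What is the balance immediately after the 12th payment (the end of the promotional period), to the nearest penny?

Promo months 1–12 at r₀ = 0%/12 = 0; months 13+ at r₁ = 23.8%/12 = 0.0198333.
After month 12 (no interest yet): B = £4,650.00 − 12·£165.00 = £2,670.00.

£2,670.00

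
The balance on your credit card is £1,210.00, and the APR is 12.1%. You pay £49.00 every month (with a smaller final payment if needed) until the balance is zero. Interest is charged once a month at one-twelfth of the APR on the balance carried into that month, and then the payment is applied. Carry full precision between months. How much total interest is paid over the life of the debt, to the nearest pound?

Monthly rate r = 12.1%/12 = 1.00833% = 0.0100833.
Payoff takes n = ⌈−ln(1 − rB₀/P)/ln(1+r)⌉ = ⌈28.541⌉ = 29 payments; the last is £26.56.
Total paid = 28·£49.00 + £26.56 = £1,398.56.
Total interest = total paid − principal = £1,398.56 − £1,210.00 = £188.56.

£189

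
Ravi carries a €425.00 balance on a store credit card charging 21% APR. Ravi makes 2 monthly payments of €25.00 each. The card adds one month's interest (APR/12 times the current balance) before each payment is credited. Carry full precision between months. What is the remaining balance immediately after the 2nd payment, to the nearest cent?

Monthly rate r = 21%/12 = 1.75% = 0.0175.
Each month: B ← B·(1+r) − €25.00.
Month 1: interest €7.44; balance after payment €407.44.
Month 2: interest €7.13; balance after payment €389.57.

€389.57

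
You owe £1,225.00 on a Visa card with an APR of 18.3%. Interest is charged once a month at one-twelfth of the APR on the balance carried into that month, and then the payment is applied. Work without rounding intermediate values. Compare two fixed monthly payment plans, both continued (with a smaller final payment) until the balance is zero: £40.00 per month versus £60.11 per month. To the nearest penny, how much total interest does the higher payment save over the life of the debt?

Monthly rate r = 18.3%/12 = 1.525% = 0.01525.
At £40.00/mo: n = ⌈−ln(1 − rB₀/P)/ln(1+r)⌉ = 42 payments (last £23.23); total interest = total paid − £1,225.00 = £438.23.
At £60.11/mo: 25 payments (last £35.71); total interest £253.35.
Interest saved = £438.23 − £253.35 = £184.88.

£184.88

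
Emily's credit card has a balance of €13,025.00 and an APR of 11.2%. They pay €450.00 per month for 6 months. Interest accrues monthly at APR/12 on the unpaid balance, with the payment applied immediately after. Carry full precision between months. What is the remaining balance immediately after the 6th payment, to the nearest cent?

Monthly rate r = 11.2%/12 = 0.933333% = 0.00933333.
Each month: B ← B·(1+r) − €450.00.
Month 1: interest €121.57; balance after payment €12,696.57.
Month 2: interest €118.50; balance after payment €12,365.07.
Month 3: interest €115.41; balance after payment €12,030.48.
Month 4: interest €112.28; balance after payment €11,692.76.
Month 5: interest €109.13; balance after payment €11,351.89.
Month 6: interest €105.95; balance after payment €11,007.84.

€11,007.84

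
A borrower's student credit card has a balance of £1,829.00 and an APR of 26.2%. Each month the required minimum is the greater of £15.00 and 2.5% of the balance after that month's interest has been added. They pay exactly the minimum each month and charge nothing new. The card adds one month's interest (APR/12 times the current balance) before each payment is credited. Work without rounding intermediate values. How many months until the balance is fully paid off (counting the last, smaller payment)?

Monthly rate r = 26.2%/12 = 2.18333% = 0.0218333.
While 2.5% of the post-interest balance exceeds £15.00, each month B ← (B·(1+r))·(1 − 0.025), i.e. B shrinks by the factor (1+r)·0.975 = 0.99629.
This holds for months 1–306. Entering month 307 the balance is £586.04; 2.5% of the post-interest balance is now below £15.00, so the flat £15.00 minimum applies from here.
From month 307 a fixed £15.00 at rate r clears £586.04 in 89 more payments. Total: 306 + 89 = 395 months.

395 months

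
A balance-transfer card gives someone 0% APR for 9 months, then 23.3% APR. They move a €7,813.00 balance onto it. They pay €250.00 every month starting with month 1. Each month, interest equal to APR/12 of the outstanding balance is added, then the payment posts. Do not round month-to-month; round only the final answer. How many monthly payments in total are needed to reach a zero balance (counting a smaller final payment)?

39 payments

Promo months 1–9 at r₀ = 0%/12 = 0; months 10+ at r₁ = 23.3%/12 = 0.0194167.
After month 9 (no interest yet): B = €7,813.00 − 9·€250.00 = €5,563.00.
Then at r₁ with €250.00/mo: n₂ = −ln(1 − r₁·B/P)/ln(1+r₁) ≈ 29.42 → 30 more payments.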